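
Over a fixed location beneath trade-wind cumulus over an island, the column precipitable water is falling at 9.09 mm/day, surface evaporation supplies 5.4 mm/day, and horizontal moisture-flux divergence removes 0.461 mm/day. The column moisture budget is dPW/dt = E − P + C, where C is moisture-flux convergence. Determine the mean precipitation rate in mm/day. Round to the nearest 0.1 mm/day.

dPW/dt = -9.09 mm/day.
P = E + C − dPW/dt = 5.4 + (-0.461) − (-9.09) = 14.0 mm/day.

P ≈ 14.0 mm/day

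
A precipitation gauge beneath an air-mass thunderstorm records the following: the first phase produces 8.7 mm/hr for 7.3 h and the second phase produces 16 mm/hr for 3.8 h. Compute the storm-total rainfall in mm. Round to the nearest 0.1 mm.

total ≈ 124.3 mm

Total = Σ Rᵢ Δtᵢ = 8.7 × 7.3 + 16 × 3.8
      = 63.51 + 60.8 = 124.3 mm.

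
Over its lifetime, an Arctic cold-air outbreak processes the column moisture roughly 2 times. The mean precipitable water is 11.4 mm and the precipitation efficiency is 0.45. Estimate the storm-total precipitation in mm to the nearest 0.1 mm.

Each cycle deposits ε × PW = 0.45 × 11.4 = 5.13 mm.
Over 2 cycles: 2 × 5.13 = 10.3 mm.

precipitation ≈ 10.3 mm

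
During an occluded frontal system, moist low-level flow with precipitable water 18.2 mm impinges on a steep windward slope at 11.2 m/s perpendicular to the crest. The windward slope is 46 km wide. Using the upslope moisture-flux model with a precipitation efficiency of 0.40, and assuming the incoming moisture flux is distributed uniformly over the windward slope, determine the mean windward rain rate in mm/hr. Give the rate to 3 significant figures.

R ≈ 6.38 mm/hr

Incoming column moisture flux per unit ridge length: F = V × PW = 11.2 × 18.2 = 203.84 mm·m/s.
Spread over the 46 km slope with efficiency ε = 0.40: R = ε·F/W = 0.40 × 203.84 / 46000 m = 1.773e-03 mm/s.
R = 1.773e-03 × 3600 = 6.38 mm/hr.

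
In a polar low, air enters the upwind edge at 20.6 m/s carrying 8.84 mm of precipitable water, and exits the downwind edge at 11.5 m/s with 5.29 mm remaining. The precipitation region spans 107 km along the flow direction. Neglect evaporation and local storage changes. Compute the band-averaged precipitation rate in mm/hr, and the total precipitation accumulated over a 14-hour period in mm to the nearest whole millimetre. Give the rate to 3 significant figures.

Column moisture flux per unit crosswind length is F = V × PW.
Inflow: F_in = 20.6 × 8.84 = 182.104 mm·m/s
Outflow: F_out = 11.5 × 5.29 = 60.835 mm·m/s
Steady-state rate R = (F_in − F_out)/L = (182.104 − 60.835) / 107000 m = 1.133e-03 mm/s.
R = 1.133e-03 × 3600 = 4.08 mm/hr.
Over 14 h: total = 4.08 × 14 = 57.12 ≈ 57 mm.

R ≈ 4.08 mm/hr; total ≈ 57 mm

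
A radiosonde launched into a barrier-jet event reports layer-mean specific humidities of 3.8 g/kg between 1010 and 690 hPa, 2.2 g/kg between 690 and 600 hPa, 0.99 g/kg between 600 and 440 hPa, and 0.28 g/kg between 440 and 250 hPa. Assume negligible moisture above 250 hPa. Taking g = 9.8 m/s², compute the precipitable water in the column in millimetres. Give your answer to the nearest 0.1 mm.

PW ≈ 16.6 mm

Precipitable water is the column-integrated vapour mass per unit area: PW = (1/g) Σ q̄ Δp, with q in kg/kg and Δp in Pa (1 kg/m² of water = 1 mm).
Layer 1010–690 hPa: Δp = 320 hPa = 32000 Pa, q̄ = 0.0038 kg/kg → 0.0038 × 32000 / 9.8 = 12.41 mm
Layer 690–600 hPa: Δp = 90 hPa = 9000 Pa, q̄ = 0.0022 kg/kg → 0.0022 × 9000 / 9.8 = 2.02 mm
Layer 600–440 hPa: Δp = 160 hPa = 16000 Pa, q̄ = 0.00099 kg/kg → 0.00099 × 16000 / 9.8 = 1.62 mm
Layer 440–250 hPa: Δp = 190 hPa = 19000 Pa, q̄ = 0.00028 kg/kg → 0.00028 × 19000 / 9.8 = 0.54 mm
PW = 12.41 + 2.02 + 1.62 + 0.54 = 16.59 ≈ 16.6 mm.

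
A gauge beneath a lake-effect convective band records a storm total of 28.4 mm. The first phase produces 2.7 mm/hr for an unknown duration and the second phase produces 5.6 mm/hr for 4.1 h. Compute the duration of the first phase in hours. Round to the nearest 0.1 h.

duration ≈ 2.0 h

Known phases: 5.6 × 4.1 = 22.96 mm.
Remaining depth = 28.4 − 22.96 = 5.44 mm.
Duration = 5.44 / 2.7 = 2.0 h.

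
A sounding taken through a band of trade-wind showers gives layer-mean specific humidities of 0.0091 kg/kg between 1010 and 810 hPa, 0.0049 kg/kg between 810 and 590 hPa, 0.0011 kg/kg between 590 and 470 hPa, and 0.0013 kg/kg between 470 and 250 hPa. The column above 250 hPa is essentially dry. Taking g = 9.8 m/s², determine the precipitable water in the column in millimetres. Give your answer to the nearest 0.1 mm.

Precipitable water is the column-integrated vapour mass per unit area: PW = (1/g) Σ q̄ Δp, with q in kg/kg and Δp in Pa (1 kg/m² of water = 1 mm).
Layer 1010–810 hPa: Δp = 200 hPa = 20000 Pa, q̄ = 0.0091 kg/kg → 0.0091 × 20000 / 9.8 = 18.57 mm
Layer 810–590 hPa: Δp = 220 hPa = 22000 Pa, q̄ = 0.0049 kg/kg → 0.0049 × 22000 / 9.8 = 11.00 mm
Layer 590–470 hPa: Δp = 120 hPa = 12000 Pa, q̄ = 0.0011 kg/kg → 0.0011 × 12000 / 9.8 = 1.35 mm
Layer 470–250 hPa: Δp = 220 hPa = 22000 Pa, q̄ = 0.0013 kg/kg → 0.0013 × 22000 / 9.8 = 2.92 mm
PW = 18.57 + 11.00 + 1.35 + 2.92 = 33.84 ≈ 33.8 mm.

PW ≈ 33.8 mm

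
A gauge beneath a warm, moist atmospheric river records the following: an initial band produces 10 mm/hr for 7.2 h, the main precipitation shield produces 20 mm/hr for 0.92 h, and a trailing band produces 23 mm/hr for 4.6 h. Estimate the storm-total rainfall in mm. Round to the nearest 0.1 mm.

Total = Σ Rᵢ Δtᵢ = 10 × 7.2 + 20 × 0.92 + 23 × 4.6
      = 72 + 18.4 + 105.8 = 196.2 mm.

total ≈ 196.2 mm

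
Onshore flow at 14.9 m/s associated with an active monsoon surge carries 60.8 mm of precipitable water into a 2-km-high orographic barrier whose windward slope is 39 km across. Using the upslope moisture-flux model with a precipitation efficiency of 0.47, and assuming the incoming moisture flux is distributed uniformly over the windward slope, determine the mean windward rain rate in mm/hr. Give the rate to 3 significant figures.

Incoming column moisture flux per unit ridge length: F = V × PW = 14.9 × 60.8 = 905.92 mm·m/s.
Spread over the 39 km slope with efficiency ε = 0.47: R = ε·F/W = 0.47 × 905.92 / 39000 m = 1.092e-02 mm/s.
R = 1.092e-02 × 3600 = 39.3 mm/hr.

R ≈ 39.3 mm/hr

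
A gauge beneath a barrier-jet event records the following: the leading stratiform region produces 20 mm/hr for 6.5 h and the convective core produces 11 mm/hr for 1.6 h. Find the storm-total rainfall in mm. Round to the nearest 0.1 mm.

Total = Σ Rᵢ Δtᵢ = 20 × 6.5 + 11 × 1.6
      = 130 + 17.6 = 147.6 mm.

total ≈ 147.6 mm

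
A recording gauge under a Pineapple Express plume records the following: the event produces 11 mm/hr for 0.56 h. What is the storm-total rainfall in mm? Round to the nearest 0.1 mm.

Total = Σ Rᵢ Δtᵢ = 11 × 0.56
      = 6.16 = 6.2 mm.

total ≈ 6.2 mm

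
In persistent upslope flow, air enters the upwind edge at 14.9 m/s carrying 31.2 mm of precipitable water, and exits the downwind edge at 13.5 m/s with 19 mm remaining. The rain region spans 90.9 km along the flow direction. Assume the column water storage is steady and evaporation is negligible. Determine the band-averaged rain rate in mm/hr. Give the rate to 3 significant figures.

R ≈ 8.25 mm/hr

Column moisture flux per unit crosswind length is F = V × PW.
Inflow: F_in = 14.9 × 31.2 = 464.88 mm·m/s
Outflow: F_out = 13.5 × 19 = 256.5 mm·m/s
Steady-state rate R = (F_in − F_out)/L = (464.88 − 256.5) / 90900 m = 2.292e-03 mm/s.
R = 2.292e-03 × 3600 = 8.25 mm/hr.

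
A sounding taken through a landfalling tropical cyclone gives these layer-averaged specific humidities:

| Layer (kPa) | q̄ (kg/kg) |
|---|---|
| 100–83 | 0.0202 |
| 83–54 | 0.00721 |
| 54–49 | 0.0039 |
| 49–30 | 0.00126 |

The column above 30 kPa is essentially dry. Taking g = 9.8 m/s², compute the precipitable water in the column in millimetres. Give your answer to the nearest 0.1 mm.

PW ≈ 60.8 mm

Precipitable water is the column-integrated vapour mass per unit area: PW = (1/g) Σ q̄ Δp, with q in kg/kg and Δp in Pa (1 kg/m² of water = 1 mm).
Layer 100–83 kPa: Δp = 170 hPa = 17000 Pa, q̄ = 0.0202 kg/kg → 0.0202 × 17000 / 9.8 = 35.04 mm
Layer 83–54 kPa: Δp = 290 hPa = 29000 Pa, q̄ = 0.00721 kg/kg → 0.00721 × 29000 / 9.8 = 21.34 mm
Layer 54–49 kPa: Δp = 50 hPa = 5000 Pa, q̄ = 0.0039 kg/kg → 0.0039 × 5000 / 9.8 = 1.99 mm
Layer 49–30 kPa: Δp = 190 hPa = 19000 Pa, q̄ = 0.00126 kg/kg → 0.00126 × 19000 / 9.8 = 2.44 mm
PW = 35.04 + 21.34 + 1.99 + 2.44 = 60.81 ≈ 60.8 mm.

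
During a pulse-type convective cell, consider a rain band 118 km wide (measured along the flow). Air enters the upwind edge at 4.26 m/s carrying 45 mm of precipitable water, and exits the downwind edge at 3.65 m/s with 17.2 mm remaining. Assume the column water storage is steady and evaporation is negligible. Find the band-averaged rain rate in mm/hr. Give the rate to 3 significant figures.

R ≈ 3.93 mm/hr

Column moisture flux per unit crosswind length is F = V × PW.
Inflow: F_in = 4.26 × 45 = 191.7 mm·m/s
Outflow: F_out = 3.65 × 17.2 = 62.78 mm·m/s
Steady-state rate R = (F_in − F_out)/L = (191.7 − 62.78) / 118000 m = 1.093e-03 mm/s.
R = 1.093e-03 × 3600 = 3.93 mm/hr.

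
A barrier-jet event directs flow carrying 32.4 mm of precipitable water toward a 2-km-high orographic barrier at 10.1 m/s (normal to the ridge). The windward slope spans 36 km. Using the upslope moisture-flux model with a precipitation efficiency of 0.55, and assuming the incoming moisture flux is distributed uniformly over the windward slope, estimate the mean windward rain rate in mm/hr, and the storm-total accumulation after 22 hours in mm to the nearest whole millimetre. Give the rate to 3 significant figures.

Incoming column moisture flux per unit ridge length: F = V × PW = 10.1 × 32.4 = 327.24 mm·m/s.
Spread over the 36 km slope with efficiency ε = 0.55: R = ε·F/W = 0.55 × 327.24 / 36000 m = 4.999e-03 mm/s.
R = 4.999e-03 × 3600 = 18.0 mm/hr.
Over 22 h: total = 18.0 × 22 = 396 mm.

R ≈ 18.0 mm/hr; total ≈ 396 mm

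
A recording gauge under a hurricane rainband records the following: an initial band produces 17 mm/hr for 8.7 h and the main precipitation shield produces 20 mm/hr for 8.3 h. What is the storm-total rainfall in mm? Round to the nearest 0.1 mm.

total ≈ 313.9 mm

Total = Σ Rᵢ Δtᵢ = 17 × 8.7 + 20 × 8.3
      = 147.9 + 166 = 313.9 mm.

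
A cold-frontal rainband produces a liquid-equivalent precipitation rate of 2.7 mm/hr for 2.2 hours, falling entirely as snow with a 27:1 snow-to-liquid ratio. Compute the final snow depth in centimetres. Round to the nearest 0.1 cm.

snow depth ≈ 16.0 cm

Liquid-equivalent depth = 2.7 × 2.2 = 5.94 mm.
Snow depth = 5.94 mm × 27 = 160.38 mm = 16.0 cm.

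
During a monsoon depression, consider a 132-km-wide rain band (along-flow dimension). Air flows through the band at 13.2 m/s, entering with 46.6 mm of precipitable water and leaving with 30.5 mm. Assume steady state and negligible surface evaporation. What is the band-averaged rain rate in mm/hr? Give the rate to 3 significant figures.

Column moisture flux per unit crosswind length is F = V × PW.
Inflow: F_in = 13.2 × 46.6 = 615.12 mm·m/s
Outflow: F_out = 13.2 × 30.5 = 402.6 mm·m/s
Steady-state rate R = (F_in − F_out)/L = (615.12 − 402.6) / 132000 m = 1.610e-03 mm/s.
R = 1.610e-03 × 3600 = 5.80 mm/hr.

R ≈ 5.80 mm/hr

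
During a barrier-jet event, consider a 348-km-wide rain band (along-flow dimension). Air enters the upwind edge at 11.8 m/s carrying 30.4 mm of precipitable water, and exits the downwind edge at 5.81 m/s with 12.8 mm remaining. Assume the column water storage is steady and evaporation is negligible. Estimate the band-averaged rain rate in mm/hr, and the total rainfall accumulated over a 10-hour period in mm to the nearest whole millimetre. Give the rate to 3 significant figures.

R ≈ 2.94 mm/hr; total ≈ 29 mm

Column moisture flux per unit crosswind length is F = V × PW.
Inflow: F_in = 11.8 × 30.4 = 358.72 mm·m/s
Outflow: F_out = 5.81 × 12.8 = 74.368 mm·m/s
Steady-state rate R = (F_in − F_out)/L = (358.72 − 74.368) / 348000 m = 8.171e-04 mm/s.
R = 8.171e-04 × 3600 = 2.94 mm/hr.
Over 10 h: total = 2.94 × 10 = 29.4 ≈ 29 mm.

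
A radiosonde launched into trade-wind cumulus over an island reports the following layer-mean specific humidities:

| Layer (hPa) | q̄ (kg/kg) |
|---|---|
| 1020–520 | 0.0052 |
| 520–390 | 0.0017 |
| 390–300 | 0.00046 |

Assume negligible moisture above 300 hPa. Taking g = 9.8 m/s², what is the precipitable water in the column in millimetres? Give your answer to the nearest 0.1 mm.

PW ≈ 29.2 mm

Precipitable water is the column-integrated vapour mass per unit area: PW = (1/g) Σ q̄ Δp, with q in kg/kg and Δp in Pa (1 kg/m² of water = 1 mm).
Layer 1020–520 hPa: Δp = 500 hPa = 50000 Pa, q̄ = 0.0052 kg/kg → 0.0052 × 50000 / 9.8 = 26.53 mm
Layer 520–390 hPa: Δp = 130 hPa = 13000 Pa, q̄ = 0.0017 kg/kg → 0.0017 × 13000 / 9.8 = 2.26 mm
Layer 390–300 hPa: Δp = 90 hPa = 9000 Pa, q̄ = 0.00046 kg/kg → 0.00046 × 9000 / 9.8 = 0.42 mm
PW = 26.53 + 2.26 + 0.42 = 29.21 ≈ 29.2 mm.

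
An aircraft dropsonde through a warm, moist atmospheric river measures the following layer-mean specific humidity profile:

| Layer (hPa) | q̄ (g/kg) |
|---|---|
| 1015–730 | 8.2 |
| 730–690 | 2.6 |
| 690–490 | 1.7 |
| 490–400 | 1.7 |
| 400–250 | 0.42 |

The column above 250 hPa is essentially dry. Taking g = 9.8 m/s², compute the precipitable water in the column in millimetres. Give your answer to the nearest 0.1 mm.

PW ≈ 30.6 mm

Precipitable water is the column-integrated vapour mass per unit area: PW = (1/g) Σ q̄ Δp, with q in kg/kg and Δp in Pa (1 kg/m² of water = 1 mm).
Layer 1015–730 hPa: Δp = 285 hPa = 28500 Pa, q̄ = 0.0082 kg/kg → 0.0082 × 28500 / 9.8 = 23.85 mm
Layer 730–690 hPa: Δp = 40 hPa = 4000 Pa, q̄ = 0.0026 kg/kg → 0.0026 × 4000 / 9.8 = 1.06 mm
Layer 690–490 hPa: Δp = 200 hPa = 20000 Pa, q̄ = 0.0017 kg/kg → 0.0017 × 20000 / 9.8 = 3.47 mm
Layer 490–400 hPa: Δp = 90 hPa = 9000 Pa, q̄ = 0.0017 kg/kg → 0.0017 × 9000 / 9.8 = 1.56 mm
Layer 400–250 hPa: Δp = 150 hPa = 15000 Pa, q̄ = 0.00042 kg/kg → 0.00042 × 15000 / 9.8 = 0.64 mm
PW = 23.85 + 1.06 + 3.47 + 1.56 + 0.64 = 30.58 ≈ 30.6 mm.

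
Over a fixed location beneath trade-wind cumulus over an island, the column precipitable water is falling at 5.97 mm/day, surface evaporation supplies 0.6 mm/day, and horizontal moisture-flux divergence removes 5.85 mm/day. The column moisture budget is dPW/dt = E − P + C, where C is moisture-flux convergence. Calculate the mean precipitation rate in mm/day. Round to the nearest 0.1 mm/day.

P ≈ 0.7 mm/day

dPW/dt = -5.97 mm/day.
P = E + C − dPW/dt = 0.6 + (-5.85) − (-5.97) = 0.7 mm/day.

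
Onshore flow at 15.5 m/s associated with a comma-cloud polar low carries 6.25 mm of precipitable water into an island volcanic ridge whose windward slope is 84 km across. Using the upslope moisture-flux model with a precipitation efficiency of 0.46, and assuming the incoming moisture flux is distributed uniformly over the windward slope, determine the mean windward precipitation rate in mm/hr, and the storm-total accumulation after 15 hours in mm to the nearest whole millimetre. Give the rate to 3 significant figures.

R ≈ 1.91 mm/hr; total ≈ 29 mm

Incoming column moisture flux per unit ridge length: F = V × PW = 15.5 × 6.25 = 96.875 mm·m/s.
Spread over the 84 km slope with efficiency ε = 0.46: R = ε·F/W = 0.46 × 96.875 / 84000 m = 5.305e-04 mm/s.
R = 5.305e-04 × 3600 = 1.91 mm/hr.
Over 15 h: total = 1.91 × 15 = 28.65 ≈ 29 mm.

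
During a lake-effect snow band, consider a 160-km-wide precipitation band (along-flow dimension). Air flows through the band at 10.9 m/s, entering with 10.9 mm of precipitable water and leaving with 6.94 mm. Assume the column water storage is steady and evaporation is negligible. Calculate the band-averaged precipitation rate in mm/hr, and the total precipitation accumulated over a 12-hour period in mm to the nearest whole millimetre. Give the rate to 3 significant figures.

R ≈ 0.971 mm/hr; total ≈ 12 mm

Column moisture flux per unit crosswind length is F = V × PW.
Inflow: F_in = 10.9 × 10.9 = 118.81 mm·m/s
Outflow: F_out = 10.9 × 6.94 = 75.646 mm·m/s
Steady-state rate R = (F_in − F_out)/L = (118.81 − 75.646) / 160000 m = 2.698e-04 mm/s.
R = 2.698e-04 × 3600 = 0.971 mm/hr.
Over 12 h: total = 0.971 × 12 = 11.652 ≈ 12 mm.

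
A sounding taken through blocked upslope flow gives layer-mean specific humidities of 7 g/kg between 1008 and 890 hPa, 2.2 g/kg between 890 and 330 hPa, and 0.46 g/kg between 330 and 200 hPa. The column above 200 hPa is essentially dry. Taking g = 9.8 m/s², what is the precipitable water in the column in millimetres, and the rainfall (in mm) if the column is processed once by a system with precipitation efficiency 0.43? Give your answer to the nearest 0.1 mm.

PW ≈ 21.6 mm; rainfall ≈ 9.3 mm

Precipitable water is the column-integrated vapour mass per unit area: PW = (1/g) Σ q̄ Δp, with q in kg/kg and Δp in Pa (1 kg/m² of water = 1 mm).
Layer 1008–890 hPa: Δp = 118 hPa = 11800 Pa, q̄ = 0.007 kg/kg → 0.007 × 11800 / 9.8 = 8.43 mm
Layer 890–330 hPa: Δp = 560 hPa = 56000 Pa, q̄ = 0.0022 kg/kg → 0.0022 × 56000 / 9.8 = 12.57 mm
Layer 330–200 hPa: Δp = 130 hPa = 13000 Pa, q̄ = 0.00046 kg/kg → 0.00046 × 13000 / 9.8 = 0.61 mm
PW = 8.43 + 12.57 + 0.61 = 21.61 ≈ 21.6 mm.
Rainfall = ε × PW = 0.43 × 21.6 = 9.3 mm.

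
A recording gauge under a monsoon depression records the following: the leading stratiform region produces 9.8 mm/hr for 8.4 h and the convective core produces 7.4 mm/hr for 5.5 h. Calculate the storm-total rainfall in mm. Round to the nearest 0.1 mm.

Total = Σ Rᵢ Δtᵢ = 9.8 × 8.4 + 7.4 × 5.5
      = 82.32 + 40.7 = 123.0 mm.

total ≈ 123.0 mm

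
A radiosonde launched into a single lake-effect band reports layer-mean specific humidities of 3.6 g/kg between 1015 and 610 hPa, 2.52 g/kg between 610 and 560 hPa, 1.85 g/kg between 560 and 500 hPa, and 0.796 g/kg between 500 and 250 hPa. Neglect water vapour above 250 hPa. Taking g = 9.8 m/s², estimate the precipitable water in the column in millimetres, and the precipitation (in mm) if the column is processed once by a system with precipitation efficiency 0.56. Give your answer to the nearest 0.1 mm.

Precipitable water is the column-integrated vapour mass per unit area: PW = (1/g) Σ q̄ Δp, with q in kg/kg and Δp in Pa (1 kg/m² of water = 1 mm).
Layer 1015–610 hPa: Δp = 405 hPa = 40500 Pa, q̄ = 0.0036 kg/kg → 0.0036 × 40500 / 9.8 = 14.88 mm
Layer 610–560 hPa: Δp = 50 hPa = 5000 Pa, q̄ = 0.00252 kg/kg → 0.00252 × 5000 / 9.8 = 1.29 mm
Layer 560–500 hPa: Δp = 60 hPa = 6000 Pa, q̄ = 0.00185 kg/kg → 0.00185 × 6000 / 9.8 = 1.13 mm
Layer 500–250 hPa: Δp = 250 hPa = 25000 Pa, q̄ = 0.000796 kg/kg → 0.000796 × 25000 / 9.8 = 2.03 mm
PW = 14.88 + 1.29 + 1.13 + 2.03 = 19.33 ≈ 19.3 mm.
Precipitation = ε × PW = 0.56 × 19.3 = 10.8 mm.

PW ≈ 19.3 mm; precipitation ≈ 10.8 mm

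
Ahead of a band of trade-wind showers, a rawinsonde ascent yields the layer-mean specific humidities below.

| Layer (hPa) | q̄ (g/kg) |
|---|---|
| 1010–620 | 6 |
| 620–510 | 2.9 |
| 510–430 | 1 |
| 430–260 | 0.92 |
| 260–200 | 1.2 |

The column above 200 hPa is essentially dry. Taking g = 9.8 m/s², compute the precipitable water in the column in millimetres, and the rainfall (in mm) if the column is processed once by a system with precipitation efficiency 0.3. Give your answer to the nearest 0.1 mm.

Precipitable water is the column-integrated vapour mass per unit area: PW = (1/g) Σ q̄ Δp, with q in kg/kg and Δp in Pa (1 kg/m² of water = 1 mm).
Layer 1010–620 hPa: Δp = 390 hPa = 39000 Pa, q̄ = 0.006 kg/kg → 0.006 × 39000 / 9.8 = 23.88 mm
Layer 620–510 hPa: Δp = 110 hPa = 11000 Pa, q̄ = 0.0029 kg/kg → 0.0029 × 11000 / 9.8 = 3.26 mm
Layer 510–430 hPa: Δp = 80 hPa = 8000 Pa, q̄ = 0.001 kg/kg → 0.001 × 8000 / 9.8 = 0.82 mm
Layer 430–260 hPa: Δp = 170 hPa = 17000 Pa, q̄ = 0.00092 kg/kg → 0.00092 × 17000 / 9.8 = 1.60 mm
Layer 260–200 hPa: Δp = 60 hPa = 6000 Pa, q̄ = 0.0012 kg/kg → 0.0012 × 6000 / 9.8 = 0.73 mm
PW = 23.88 + 3.26 + 0.82 + 1.60 + 0.73 = 30.29 ≈ 30.3 mm.
Rainfall = ε × PW = 0.3 × 30.3 = 9.1 mm.

PW ≈ 30.3 mm; rainfall ≈ 9.1 mm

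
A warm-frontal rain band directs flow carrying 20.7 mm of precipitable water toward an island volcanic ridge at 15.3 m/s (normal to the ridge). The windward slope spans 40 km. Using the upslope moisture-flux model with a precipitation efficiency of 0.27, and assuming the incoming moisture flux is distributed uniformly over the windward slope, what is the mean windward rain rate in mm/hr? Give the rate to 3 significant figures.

R ≈ 7.70 mm/hr

Incoming column moisture flux per unit ridge length: F = V × PW = 15.3 × 20.7 = 316.71 mm·m/s.
Spread over the 40 km slope with efficiency ε = 0.27: R = ε·F/W = 0.27 × 316.71 / 40000 m = 2.138e-03 mm/s.
R = 2.138e-03 × 3600 = 7.70 mm/hr.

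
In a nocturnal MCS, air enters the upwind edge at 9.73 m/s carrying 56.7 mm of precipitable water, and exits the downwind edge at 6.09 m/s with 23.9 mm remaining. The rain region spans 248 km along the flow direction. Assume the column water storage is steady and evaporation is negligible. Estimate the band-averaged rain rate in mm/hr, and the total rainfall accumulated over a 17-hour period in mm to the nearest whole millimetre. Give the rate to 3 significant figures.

R ≈ 5.90 mm/hr; total ≈ 100 mm

Column moisture flux per unit crosswind length is F = V × PW.
Inflow: F_in = 9.73 × 56.7 = 551.691 mm·m/s
Outflow: F_out = 6.09 × 23.9 = 145.551 mm·m/s
Steady-state rate R = (F_in − F_out)/L = (551.691 − 145.551) / 248000 m = 1.638e-03 mm/s.
R = 1.638e-03 × 3600 = 5.90 mm/hr.
Over 17 h: total = 5.90 × 17 = 100.3 ≈ 100 mm.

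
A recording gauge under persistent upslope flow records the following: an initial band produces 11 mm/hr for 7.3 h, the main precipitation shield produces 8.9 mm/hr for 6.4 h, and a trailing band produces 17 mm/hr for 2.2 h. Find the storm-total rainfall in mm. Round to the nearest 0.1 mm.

Total = Σ Rᵢ Δtᵢ = 11 × 7.3 + 8.9 × 6.4 + 17 × 2.2
      = 80.3 + 56.96 + 37.4 = 174.7 mm.

total ≈ 174.7 mm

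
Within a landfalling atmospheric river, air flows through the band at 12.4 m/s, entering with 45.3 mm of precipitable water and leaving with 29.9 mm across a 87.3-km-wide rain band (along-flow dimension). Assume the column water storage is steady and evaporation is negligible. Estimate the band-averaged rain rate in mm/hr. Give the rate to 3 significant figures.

R ≈ 7.87 mm/hr

Column moisture flux per unit crosswind length is F = V × PW.
Inflow: F_in = 12.4 × 45.3 = 561.72 mm·m/s
Outflow: F_out = 12.4 × 29.9 = 370.76 mm·m/s
Steady-state rate R = (F_in − F_out)/L = (561.72 − 370.76) / 87300 m = 2.187e-03 mm/s.
R = 2.187e-03 × 3600 = 7.87 mm/hr.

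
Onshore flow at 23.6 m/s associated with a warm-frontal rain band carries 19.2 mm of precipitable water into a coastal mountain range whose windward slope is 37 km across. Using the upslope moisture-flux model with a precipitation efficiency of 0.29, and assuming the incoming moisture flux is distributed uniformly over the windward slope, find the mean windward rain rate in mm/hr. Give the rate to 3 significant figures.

R ≈ 12.8 mm/hr

Incoming column moisture flux per unit ridge length: F = V × PW = 23.6 × 19.2 = 453.12 mm·m/s.
Spread over the 37 km slope with efficiency ε = 0.29: R = ε·F/W = 0.29 × 453.12 / 37000 m = 3.551e-03 mm/s.
R = 3.551e-03 × 3600 = 12.8 mm/hr.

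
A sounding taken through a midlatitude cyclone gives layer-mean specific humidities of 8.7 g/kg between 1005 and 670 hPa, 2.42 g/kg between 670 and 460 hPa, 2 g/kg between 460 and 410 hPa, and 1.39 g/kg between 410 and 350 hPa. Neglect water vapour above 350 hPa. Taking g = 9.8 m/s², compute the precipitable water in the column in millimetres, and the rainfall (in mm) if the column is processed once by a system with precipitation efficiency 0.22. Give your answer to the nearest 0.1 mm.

Precipitable water is the column-integrated vapour mass per unit area: PW = (1/g) Σ q̄ Δp, with q in kg/kg and Δp in Pa (1 kg/m² of water = 1 mm).
Layer 1005–670 hPa: Δp = 335 hPa = 33500 Pa, q̄ = 0.0087 kg/kg → 0.0087 × 33500 / 9.8 = 29.74 mm
Layer 670–460 hPa: Δp = 210 hPa = 21000 Pa, q̄ = 0.00242 kg/kg → 0.00242 × 21000 / 9.8 = 5.19 mm
Layer 460–410 hPa: Δp = 50 hPa = 5000 Pa, q̄ = 0.002 kg/kg → 0.002 × 5000 / 9.8 = 1.02 mm
Layer 410–350 hPa: Δp = 60 hPa = 6000 Pa, q̄ = 0.00139 kg/kg → 0.00139 × 6000 / 9.8 = 0.85 mm
PW = 29.74 + 5.19 + 1.02 + 0.85 = 36.80 ≈ 36.8 mm.
Rainfall = ε × PW = 0.22 × 36.8 = 8.1 mm.

PW ≈ 36.8 mm; rainfall ≈ 8.1 mm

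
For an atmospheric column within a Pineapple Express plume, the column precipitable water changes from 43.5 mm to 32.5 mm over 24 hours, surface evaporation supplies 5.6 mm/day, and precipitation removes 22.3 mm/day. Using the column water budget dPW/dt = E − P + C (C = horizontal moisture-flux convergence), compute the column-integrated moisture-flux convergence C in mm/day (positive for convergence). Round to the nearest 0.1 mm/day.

dPW/dt = (32.5 − 43.5) mm / (24/24 day) = -11.000 mm/day.
C = dPW/dt − E + P = (-11.000) − 5.6 + 22.3 = 5.7 mm/day.

C ≈ 5.7 mm/day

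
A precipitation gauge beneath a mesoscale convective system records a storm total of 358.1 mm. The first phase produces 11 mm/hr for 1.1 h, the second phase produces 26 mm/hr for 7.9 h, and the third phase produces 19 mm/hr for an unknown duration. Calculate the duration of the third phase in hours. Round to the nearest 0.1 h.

Known phases: 11 × 1.1 + 26 × 7.9 = 12.1 + 205.4 = 217.5 mm.
Remaining depth = 358.1 − 217.5 = 140.6 mm.
Duration = 140.6 / 19 = 7.4 h.

duration ≈ 7.4 h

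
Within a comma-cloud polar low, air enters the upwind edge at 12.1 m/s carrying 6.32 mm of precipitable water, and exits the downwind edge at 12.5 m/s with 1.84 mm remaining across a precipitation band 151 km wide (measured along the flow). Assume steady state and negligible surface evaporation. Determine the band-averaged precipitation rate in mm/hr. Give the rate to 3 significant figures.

Column moisture flux per unit crosswind length is F = V × PW.
Inflow: F_in = 12.1 × 6.32 = 76.472 mm·m/s
Outflow: F_out = 12.5 × 1.84 = 23 mm·m/s
Steady-state rate R = (F_in − F_out)/L = (76.472 − 23) / 151000 m = 3.541e-04 mm/s.
R = 3.541e-04 × 3600 = 1.27 mm/hr.

R ≈ 1.27 mm/hr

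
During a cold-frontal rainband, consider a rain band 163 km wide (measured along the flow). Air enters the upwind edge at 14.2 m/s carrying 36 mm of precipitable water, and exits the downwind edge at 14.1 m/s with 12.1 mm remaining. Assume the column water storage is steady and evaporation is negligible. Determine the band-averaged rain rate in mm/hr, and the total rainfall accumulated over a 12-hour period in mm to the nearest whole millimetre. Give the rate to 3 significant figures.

R ≈ 7.52 mm/hr; total ≈ 90 mm

Column moisture flux per unit crosswind length is F = V × PW.
Inflow: F_in = 14.2 × 36 = 511.2 mm·m/s
Outflow: F_out = 14.1 × 12.1 = 170.61 mm·m/s
Steady-state rate R = (F_in − F_out)/L = (511.2 − 170.61) / 163000 m = 2.090e-03 mm/s.
R = 2.090e-03 × 3600 = 7.52 mm/hr.
Over 12 h: total = 7.52 × 12 = 90.24 ≈ 90 mm.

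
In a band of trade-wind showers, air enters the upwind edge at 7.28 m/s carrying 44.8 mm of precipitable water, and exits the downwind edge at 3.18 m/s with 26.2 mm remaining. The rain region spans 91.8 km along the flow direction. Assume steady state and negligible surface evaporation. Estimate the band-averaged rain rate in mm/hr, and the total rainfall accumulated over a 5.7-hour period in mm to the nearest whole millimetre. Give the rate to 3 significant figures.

Column moisture flux per unit crosswind length is F = V × PW.
Inflow: F_in = 7.28 × 44.8 = 326.144 mm·m/s
Outflow: F_out = 3.18 × 26.2 = 83.316 mm·m/s
Steady-state rate R = (F_in − F_out)/L = (326.144 − 83.316) / 91800 m = 2.645e-03 mm/s.
R = 2.645e-03 × 3600 = 9.52 mm/hr.
Over 5.7 h: total = 9.52 × 5.7 = 54.264 ≈ 54 mm.

R ≈ 9.52 mm/hr; total ≈ 54 mm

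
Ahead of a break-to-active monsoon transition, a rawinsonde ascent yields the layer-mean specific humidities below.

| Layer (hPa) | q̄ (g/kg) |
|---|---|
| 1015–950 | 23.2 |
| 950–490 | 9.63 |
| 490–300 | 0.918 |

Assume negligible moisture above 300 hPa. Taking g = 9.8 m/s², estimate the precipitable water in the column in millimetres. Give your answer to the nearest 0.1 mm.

PW ≈ 62.4 mm

Precipitable water is the column-integrated vapour mass per unit area: PW = (1/g) Σ q̄ Δp, with q in kg/kg and Δp in Pa (1 kg/m² of water = 1 mm).
Layer 1015–950 hPa: Δp = 65 hPa = 6500 Pa, q̄ = 0.0232 kg/kg → 0.0232 × 6500 / 9.8 = 15.39 mm
Layer 950–490 hPa: Δp = 460 hPa = 46000 Pa, q̄ = 0.00963 kg/kg → 0.00963 × 46000 / 9.8 = 45.20 mm
Layer 490–300 hPa: Δp = 190 hPa = 19000 Pa, q̄ = 0.000918 kg/kg → 0.000918 × 19000 / 9.8 = 1.78 mm
PW = 15.39 + 45.20 + 1.78 = 62.37 ≈ 62.4 mm.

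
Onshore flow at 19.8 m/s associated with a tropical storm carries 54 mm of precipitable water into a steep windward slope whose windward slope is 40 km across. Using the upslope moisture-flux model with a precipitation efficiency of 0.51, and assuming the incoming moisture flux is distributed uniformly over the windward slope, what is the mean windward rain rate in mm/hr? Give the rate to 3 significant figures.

R ≈ 49.1 mm/hr

Incoming column moisture flux per unit ridge length: F = V × PW = 19.8 × 54 = 1069.2 mm·m/s.
Spread over the 40 km slope with efficiency ε = 0.51: R = ε·F/W = 0.51 × 1069.2 / 40000 m = 1.363e-02 mm/s.
R = 1.363e-02 × 3600 = 49.1 mm/hr.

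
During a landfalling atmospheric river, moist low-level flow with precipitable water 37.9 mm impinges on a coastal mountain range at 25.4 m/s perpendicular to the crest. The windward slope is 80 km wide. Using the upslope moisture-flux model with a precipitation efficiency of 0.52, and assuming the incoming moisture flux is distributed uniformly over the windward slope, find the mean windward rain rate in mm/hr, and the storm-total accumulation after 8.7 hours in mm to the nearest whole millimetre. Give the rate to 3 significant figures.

Incoming column moisture flux per unit ridge length: F = V × PW = 25.4 × 37.9 = 962.66 mm·m/s.
Spread over the 80 km slope with efficiency ε = 0.52: R = ε·F/W = 0.52 × 962.66 / 80000 m = 6.257e-03 mm/s.
R = 6.257e-03 × 3600 = 22.5 mm/hr.
Over 8.7 h: total = 22.5 × 8.7 = 195.75 ≈ 196 mm.

R ≈ 22.5 mm/hr; total ≈ 196 mm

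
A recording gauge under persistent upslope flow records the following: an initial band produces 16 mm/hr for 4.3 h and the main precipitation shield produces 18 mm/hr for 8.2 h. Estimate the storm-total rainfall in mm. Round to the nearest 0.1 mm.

Total = Σ Rᵢ Δtᵢ = 16 × 4.3 + 18 × 8.2
      = 68.8 + 147.6 = 216.4 mm.

total ≈ 216.4 mm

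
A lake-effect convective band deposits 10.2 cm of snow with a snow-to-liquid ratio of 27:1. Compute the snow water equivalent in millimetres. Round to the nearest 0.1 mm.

SWE ≈ 3.8 mm

SWE = snow depth / ratio = 10.2 cm / 27 = 0.378 cm = 3.8 mm.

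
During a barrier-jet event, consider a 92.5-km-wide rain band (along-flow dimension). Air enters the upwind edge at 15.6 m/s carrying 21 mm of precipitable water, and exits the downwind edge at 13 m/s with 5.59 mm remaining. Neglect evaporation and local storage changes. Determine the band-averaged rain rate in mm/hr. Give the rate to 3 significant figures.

R ≈ 9.92 mm/hr

Column moisture flux per unit crosswind length is F = V × PW.
Inflow: F_in = 15.6 × 21 = 327.6 mm·m/s
Outflow: F_out = 13 × 5.59 = 72.67 mm·m/s
Steady-state rate R = (F_in − F_out)/L = (327.6 − 72.67) / 92500 m = 2.756e-03 mm/s.
R = 2.756e-03 × 3600 = 9.92 mm/hr.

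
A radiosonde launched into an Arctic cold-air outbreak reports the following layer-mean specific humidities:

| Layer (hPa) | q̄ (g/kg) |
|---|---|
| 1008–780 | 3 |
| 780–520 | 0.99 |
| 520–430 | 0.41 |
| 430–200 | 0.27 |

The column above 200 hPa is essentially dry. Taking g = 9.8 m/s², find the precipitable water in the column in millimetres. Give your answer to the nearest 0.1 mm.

PW ≈ 10.6 mm

Precipitable water is the column-integrated vapour mass per unit area: PW = (1/g) Σ q̄ Δp, with q in kg/kg and Δp in Pa (1 kg/m² of water = 1 mm).
Layer 1008–780 hPa: Δp = 228 hPa = 22800 Pa, q̄ = 0.003 kg/kg → 0.003 × 22800 / 9.8 = 6.98 mm
Layer 780–520 hPa: Δp = 260 hPa = 26000 Pa, q̄ = 0.00099 kg/kg → 0.00099 × 26000 / 9.8 = 2.63 mm
Layer 520–430 hPa: Δp = 90 hPa = 9000 Pa, q̄ = 0.00041 kg/kg → 0.00041 × 9000 / 9.8 = 0.38 mm
Layer 430–200 hPa: Δp = 230 hPa = 23000 Pa, q̄ = 0.00027 kg/kg → 0.00027 × 23000 / 9.8 = 0.63 mm
PW = 6.98 + 2.63 + 0.38 + 0.63 = 10.62 ≈ 10.6 mm.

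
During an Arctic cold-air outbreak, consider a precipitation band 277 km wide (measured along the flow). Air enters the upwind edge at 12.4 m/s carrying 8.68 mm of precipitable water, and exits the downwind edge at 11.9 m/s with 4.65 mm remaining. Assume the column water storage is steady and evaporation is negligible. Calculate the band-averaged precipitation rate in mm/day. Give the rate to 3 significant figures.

Column moisture flux per unit crosswind length is F = V × PW.
Inflow: F_in = 12.4 × 8.68 = 107.632 mm·m/s
Outflow: F_out = 11.9 × 4.65 = 55.335 mm·m/s
Steady-state rate R = (F_in − F_out)/L = (107.632 − 55.335) / 277000 m = 1.888e-04 mm/s.
R = 1.888e-04 × 3600 × 24 = 16.3 mm/day.

R ≈ 16.3 mm/day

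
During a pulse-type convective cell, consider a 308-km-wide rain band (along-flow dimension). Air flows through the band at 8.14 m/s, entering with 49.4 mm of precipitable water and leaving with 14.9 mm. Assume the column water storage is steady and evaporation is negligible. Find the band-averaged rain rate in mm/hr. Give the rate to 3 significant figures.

R ≈ 3.28 mm/hr

Column moisture flux per unit crosswind length is F = V × PW.
Inflow: F_in = 8.14 × 49.4 = 402.116 mm·m/s
Outflow: F_out = 8.14 × 14.9 = 121.286 mm·m/s
Steady-state rate R = (F_in − F_out)/L = (402.116 − 121.286) / 308000 m = 9.118e-04 mm/s.
R = 9.118e-04 × 3600 = 3.28 mm/hr.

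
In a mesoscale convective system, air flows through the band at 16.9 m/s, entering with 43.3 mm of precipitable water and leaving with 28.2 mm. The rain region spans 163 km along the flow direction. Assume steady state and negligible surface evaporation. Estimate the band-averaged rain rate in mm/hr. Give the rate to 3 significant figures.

R ≈ 5.64 mm/hr

Column moisture flux per unit crosswind length is F = V × PW.
Inflow: F_in = 16.9 × 43.3 = 731.77 mm·m/s
Outflow: F_out = 16.9 × 28.2 = 476.58 mm·m/s
Steady-state rate R = (F_in − F_out)/L = (731.77 − 476.58) / 163000 m = 1.566e-03 mm/s.
R = 1.566e-03 × 3600 = 5.64 mm/hr.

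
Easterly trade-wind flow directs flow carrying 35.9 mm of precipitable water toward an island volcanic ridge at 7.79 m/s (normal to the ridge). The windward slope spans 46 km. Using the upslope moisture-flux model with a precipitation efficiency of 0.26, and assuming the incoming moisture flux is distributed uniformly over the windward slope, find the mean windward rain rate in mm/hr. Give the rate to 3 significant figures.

Incoming column moisture flux per unit ridge length: F = V × PW = 7.79 × 35.9 = 279.661 mm·m/s.
Spread over the 46 km slope with efficiency ε = 0.26: R = ε·F/W = 0.26 × 279.661 / 46000 m = 1.581e-03 mm/s.
R = 1.581e-03 × 3600 = 5.69 mm/hr.

R ≈ 5.69 mm/hr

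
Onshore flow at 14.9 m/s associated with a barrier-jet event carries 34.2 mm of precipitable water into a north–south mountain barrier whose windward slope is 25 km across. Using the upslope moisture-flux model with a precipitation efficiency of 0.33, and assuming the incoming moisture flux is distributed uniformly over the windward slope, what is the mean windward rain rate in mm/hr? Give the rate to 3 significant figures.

R ≈ 24.2 mm/hr

Incoming column moisture flux per unit ridge length: F = V × PW = 14.9 × 34.2 = 509.58 mm·m/s.
Spread over the 25 km slope with efficiency ε = 0.33: R = ε·F/W = 0.33 × 509.58 / 25000 m = 6.726e-03 mm/s.
R = 6.726e-03 × 3600 = 24.2 mm/hr.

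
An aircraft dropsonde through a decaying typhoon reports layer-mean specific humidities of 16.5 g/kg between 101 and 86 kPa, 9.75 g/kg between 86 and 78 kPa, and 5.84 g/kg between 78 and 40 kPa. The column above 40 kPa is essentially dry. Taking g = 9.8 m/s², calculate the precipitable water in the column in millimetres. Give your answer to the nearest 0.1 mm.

Precipitable water is the column-integrated vapour mass per unit area: PW = (1/g) Σ q̄ Δp, with q in kg/kg and Δp in Pa (1 kg/m² of water = 1 mm).
Layer 101–86 kPa: Δp = 150 hPa = 15000 Pa, q̄ = 0.0165 kg/kg → 0.0165 × 15000 / 9.8 = 25.26 mm
Layer 86–78 kPa: Δp = 80 hPa = 8000 Pa, q̄ = 0.00975 kg/kg → 0.00975 × 8000 / 9.8 = 7.96 mm
Layer 78–40 kPa: Δp = 380 hPa = 38000 Pa, q̄ = 0.00584 kg/kg → 0.00584 × 38000 / 9.8 = 22.64 mm
PW = 25.26 + 7.96 + 22.64 = 55.86 ≈ 55.9 mm.

PW ≈ 55.9 mm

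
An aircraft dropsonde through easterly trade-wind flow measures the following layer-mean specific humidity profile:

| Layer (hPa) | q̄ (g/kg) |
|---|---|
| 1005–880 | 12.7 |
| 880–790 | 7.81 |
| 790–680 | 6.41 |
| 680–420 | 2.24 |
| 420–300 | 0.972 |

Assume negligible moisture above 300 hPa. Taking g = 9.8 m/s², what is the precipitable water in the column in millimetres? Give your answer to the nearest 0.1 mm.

Precipitable water is the column-integrated vapour mass per unit area: PW = (1/g) Σ q̄ Δp, with q in kg/kg and Δp in Pa (1 kg/m² of water = 1 mm).
Layer 1005–880 hPa: Δp = 125 hPa = 12500 Pa, q̄ = 0.0127 kg/kg → 0.0127 × 12500 / 9.8 = 16.20 mm
Layer 880–790 hPa: Δp = 90 hPa = 9000 Pa, q̄ = 0.00781 kg/kg → 0.00781 × 9000 / 9.8 = 7.17 mm
Layer 790–680 hPa: Δp = 110 hPa = 11000 Pa, q̄ = 0.00641 kg/kg → 0.00641 × 11000 / 9.8 = 7.19 mm
Layer 680–420 hPa: Δp = 260 hPa = 26000 Pa, q̄ = 0.00224 kg/kg → 0.00224 × 26000 / 9.8 = 5.94 mm
Layer 420–300 hPa: Δp = 120 hPa = 12000 Pa, q̄ = 0.000972 kg/kg → 0.000972 × 12000 / 9.8 = 1.19 mm
PW = 16.20 + 7.17 + 7.19 + 5.94 + 1.19 = 37.69 ≈ 37.7 mm.

PW ≈ 37.7 mm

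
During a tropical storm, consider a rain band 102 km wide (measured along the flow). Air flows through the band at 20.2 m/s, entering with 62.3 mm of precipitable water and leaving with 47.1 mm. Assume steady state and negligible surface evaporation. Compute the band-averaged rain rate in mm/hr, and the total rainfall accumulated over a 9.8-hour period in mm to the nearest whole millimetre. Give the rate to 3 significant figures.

R ≈ 10.8 mm/hr; total ≈ 106 mm

Column moisture flux per unit crosswind length is F = V × PW.
Inflow: F_in = 20.2 × 62.3 = 1258.46 mm·m/s
Outflow: F_out = 20.2 × 47.1 = 951.42 mm·m/s
Steady-state rate R = (F_in − F_out)/L = (1258.46 − 951.42) / 102000 m = 3.010e-03 mm/s.
R = 3.010e-03 × 3600 = 10.8 mm/hr.
Over 9.8 h: total = 10.8 × 9.8 = 105.84 ≈ 106 mm.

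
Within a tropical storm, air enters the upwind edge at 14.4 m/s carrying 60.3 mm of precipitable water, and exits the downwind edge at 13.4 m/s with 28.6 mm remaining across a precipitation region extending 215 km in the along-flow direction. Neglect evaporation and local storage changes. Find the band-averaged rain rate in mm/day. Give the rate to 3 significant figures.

Column moisture flux per unit crosswind length is F = V × PW.
Inflow: F_in = 14.4 × 60.3 = 868.32 mm·m/s
Outflow: F_out = 13.4 × 28.6 = 383.24 mm·m/s
Steady-state rate R = (F_in − F_out)/L = (868.32 − 383.24) / 215000 m = 2.256e-03 mm/s.
R = 2.256e-03 × 3600 × 24 = 195 mm/day.

R ≈ 195 mm/day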